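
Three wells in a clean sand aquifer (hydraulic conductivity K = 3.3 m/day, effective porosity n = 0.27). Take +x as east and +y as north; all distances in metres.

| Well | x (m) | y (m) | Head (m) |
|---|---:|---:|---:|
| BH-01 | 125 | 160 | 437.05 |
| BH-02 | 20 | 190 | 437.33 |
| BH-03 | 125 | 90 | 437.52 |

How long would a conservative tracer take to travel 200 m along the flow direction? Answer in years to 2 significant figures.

Taking BH-01 as reference: BH-02−BH-01 = (-105, 30, +0.28); BH-03−BH-01 = (0, -70, +0.47).
Solve a·Δx + b·Δy = Δh: det = (-105)·(-70) − 0·30 = 7350.
∂h/∂x = [(+0.28)·(-70) − (+0.47)·30] / 7350 = -0.004585
∂h/∂y = [(-105)·(+0.47) − 0·(+0.28)] / 7350 = -0.006714
|∇h| = √(-0.004585² + -0.006714²) = 0.00813
Seepage velocity v = K·i/n = 3.3 × 0.00813 / 0.27 = 0.09937 m/day.
t = 200 / 0.09937 = 2013 days = 5.51 years.

5.5 years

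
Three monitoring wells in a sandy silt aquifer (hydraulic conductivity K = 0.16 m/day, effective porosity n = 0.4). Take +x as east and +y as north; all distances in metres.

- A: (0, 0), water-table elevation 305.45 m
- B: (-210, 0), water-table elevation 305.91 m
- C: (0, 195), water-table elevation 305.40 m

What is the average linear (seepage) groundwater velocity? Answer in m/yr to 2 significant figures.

0.32 m/yr

∂h/∂x = (305.91 − 305.45) / (-210 − 0) = -0.002190
∂h/∂y = (305.40 − 305.45) / (195 − 0) = -0.0002564
|∇h| = √(-0.002190² + -0.0002564²) = 0.002205
Seepage velocity v = K·i/n = 0.16 × 0.002205 / 0.4 = 0.000882 m/day = 0.3222 m/yr.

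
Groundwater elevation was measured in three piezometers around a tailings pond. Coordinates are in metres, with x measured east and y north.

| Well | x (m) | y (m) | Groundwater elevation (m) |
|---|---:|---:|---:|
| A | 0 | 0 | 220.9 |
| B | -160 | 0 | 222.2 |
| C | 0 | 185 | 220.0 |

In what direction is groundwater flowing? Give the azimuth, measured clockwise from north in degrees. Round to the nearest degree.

059°

∂h/∂x = (222.2 − 220.9) / (-160 − 0) = -0.008125
∂h/∂y = (220.0 − 220.9) / (185 − 0) = -0.004865
Flow direction (−∇h) has components (+0.008125 E, +0.004865 N).
Azimuth = atan2(E, N) = atan2(+0.008125, +0.004865) = 59.1° ≈ 059°.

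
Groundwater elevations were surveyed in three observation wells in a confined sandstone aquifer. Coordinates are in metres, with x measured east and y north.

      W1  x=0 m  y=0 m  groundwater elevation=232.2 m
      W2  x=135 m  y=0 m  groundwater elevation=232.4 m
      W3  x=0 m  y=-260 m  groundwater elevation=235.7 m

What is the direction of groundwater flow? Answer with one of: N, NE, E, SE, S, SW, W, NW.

N

∂h/∂x = (232.4 − 232.2) / (135 − 0) = +0.001481
∂h/∂y = (235.7 − 232.2) / (-260 − 0) = -0.01346
Flow = −∇h = (-0.001481 east, +0.01346 north), which points north.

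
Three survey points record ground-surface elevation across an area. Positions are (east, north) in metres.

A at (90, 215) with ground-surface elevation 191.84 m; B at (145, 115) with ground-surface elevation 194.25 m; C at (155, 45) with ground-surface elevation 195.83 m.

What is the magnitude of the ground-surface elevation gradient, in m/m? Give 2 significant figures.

Taking A as reference: B−A = (55, -100, +2.41); C−A = (65, -170, +3.99).
Determinant of the coordinate differences = 55·(-170) − 65·(-100) = -2850.
∂z/∂x = [(+2.41)·(-170) − (+3.99)·(-100)] / -2850 = +0.003754
∂z/∂y = [55·(+3.99) − 65·(+2.41)] / -2850 = -0.02204
|∇f| = √(0.003754² + -0.02204²) = 0.02236 m/m

0.022 m/m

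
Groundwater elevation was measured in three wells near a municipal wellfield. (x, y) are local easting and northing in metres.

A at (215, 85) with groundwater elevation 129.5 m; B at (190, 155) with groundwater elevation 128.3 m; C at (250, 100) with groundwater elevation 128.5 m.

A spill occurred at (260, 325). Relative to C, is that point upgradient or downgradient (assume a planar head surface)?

downgradient

With h = a·x + b·y + c and A as origin, the differences give:
  (-25)·a + 70·b = -1.2
  35·a + 15·b = -1.0
Eliminate b (×15 and ×70, subtract): -2825·a = 52.00 → a = ∂h/∂x = -0.01841
Back-substitute: b = ∂h/∂y = -0.02372.
Head at (260, 325) = 129.5 + (-0.01841)·(45) + (-0.02372)·(240) = 122.98 m.
That is lower than the 128.5 m at C, so the point is downgradient.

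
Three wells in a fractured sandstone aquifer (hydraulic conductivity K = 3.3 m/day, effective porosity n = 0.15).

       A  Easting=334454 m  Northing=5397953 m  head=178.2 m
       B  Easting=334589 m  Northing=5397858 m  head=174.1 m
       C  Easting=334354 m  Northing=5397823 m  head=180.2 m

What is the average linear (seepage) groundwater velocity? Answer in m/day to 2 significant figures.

Differences from A: to B (Δx, Δy, Δh) = (135, -95, -4.1); to C = (-100, -130, +2.0).
Solve a·Δx + b·Δy = Δh: det = 135·(-130) − (-100)·(-95) = -27050.
∂h/∂x = [(-4.1)·(-130) − (+2.0)·(-95)] / -27050 = -0.02673
∂h/∂y = [135·(+2.0) − (-100)·(-4.1)] / -27050 = +0.005176
|∇h| = √(-0.02673² + 0.005176²) = 0.02723
Seepage velocity v = K·i/n = 3.3 × 0.02723 / 0.15 = 0.5991 m/day.

0.60 m/day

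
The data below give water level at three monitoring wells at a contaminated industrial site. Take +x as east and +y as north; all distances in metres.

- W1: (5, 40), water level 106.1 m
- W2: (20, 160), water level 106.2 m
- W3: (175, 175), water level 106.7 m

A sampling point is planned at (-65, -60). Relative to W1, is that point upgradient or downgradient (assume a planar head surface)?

Three-point gradient (reference W1): Δ to W2 = (15, 120, +0.1), Δ to W3 = (170, 135, +0.6).
∂h/∂x = +0.003184, ∂h/∂y = +0.0004354 (det = -18375).
Head at (-65, -60) = 106.1 + (+0.003184)·(-70) + (+0.0004354)·(-100) = 105.83 m.
That is lower than the 106.1 m at W1, so the point is downgradient.

downgradient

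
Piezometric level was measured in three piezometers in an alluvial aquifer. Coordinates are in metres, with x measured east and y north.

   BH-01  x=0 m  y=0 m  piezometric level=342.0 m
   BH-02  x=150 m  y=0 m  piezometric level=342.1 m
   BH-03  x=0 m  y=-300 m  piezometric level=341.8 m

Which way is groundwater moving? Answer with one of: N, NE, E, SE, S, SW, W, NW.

SW

∂h/∂x = (342.1 − 342.0) / (150 − 0) = +0.0006667
∂h/∂y = (341.8 − 342.0) / (-300 − 0) = +0.0006667
Flow = −∇h = (-0.0006667 east, -0.0006667 north), which points southwest.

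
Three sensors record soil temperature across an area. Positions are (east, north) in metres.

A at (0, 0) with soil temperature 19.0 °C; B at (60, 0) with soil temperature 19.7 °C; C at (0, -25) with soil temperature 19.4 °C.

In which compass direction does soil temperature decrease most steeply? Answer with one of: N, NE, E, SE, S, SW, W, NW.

∂T/∂x = (19.7 − 19.0) / (60 − 0) = +0.01167
∂T/∂y = (19.4 − 19.0) / (-25 − 0) = -0.01600
Steepest decrease is along −∇f = (-0.01167 E, +0.01600 N) → northwest.

NW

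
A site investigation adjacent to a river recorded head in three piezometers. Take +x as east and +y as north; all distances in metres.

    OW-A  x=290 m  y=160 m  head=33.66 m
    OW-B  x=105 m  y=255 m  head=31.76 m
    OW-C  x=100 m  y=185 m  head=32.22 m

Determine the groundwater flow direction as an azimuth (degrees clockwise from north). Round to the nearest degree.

317°

Taking OW-A as reference: OW-B−OW-A = (-185, 95, -1.90); OW-C−OW-A = (-190, 25, -1.44).
Determinant of the coordinate differences = (-185)·25 − (-190)·95 = 13425.
∂h/∂x = [(-1.90)·25 − (-1.44)·95] / 13425 = +0.006652
∂h/∂y = [(-185)·(-1.44) − (-190)·(-1.90)] / 13425 = -0.007047
Flow direction (−∇h) has components (-0.006652 E, +0.007047 N).
Azimuth = atan2(E, N) = atan2(-0.006652, +0.007047) = 316.7° ≈ 317°.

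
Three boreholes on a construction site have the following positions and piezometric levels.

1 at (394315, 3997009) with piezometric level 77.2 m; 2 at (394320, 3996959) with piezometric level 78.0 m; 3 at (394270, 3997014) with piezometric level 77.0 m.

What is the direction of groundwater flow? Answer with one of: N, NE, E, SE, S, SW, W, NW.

Three-point gradient (reference 1): Δ to 2 = (5, -50, +0.8), Δ to 3 = (-45, 5, -0.2).
∂h/∂x = +0.002697, ∂h/∂y = -0.01573 (det = -2225).
Flow = −∇h = (-0.002697 east, +0.01573 north), which points north.

N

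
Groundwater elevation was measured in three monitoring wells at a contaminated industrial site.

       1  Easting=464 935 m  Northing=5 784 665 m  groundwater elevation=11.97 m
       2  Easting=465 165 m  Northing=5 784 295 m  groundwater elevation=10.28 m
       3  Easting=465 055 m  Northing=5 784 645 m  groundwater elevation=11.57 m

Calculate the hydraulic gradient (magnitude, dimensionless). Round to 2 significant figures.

0.0040

With h = a·x + b·y + c and 1 as origin, the differences give:
  230·a + (-370)·b = -1.69
  120·a + (-20)·b = -0.40
Eliminate b (×(-20) and ×(-370), subtract): 39800·a = -114.200 → a = ∂h/∂x = -0.002869
Back-substitute: b = ∂h/∂y = +0.002784.
|∇h| = √(-0.002869² + 0.002784²) = 0.003998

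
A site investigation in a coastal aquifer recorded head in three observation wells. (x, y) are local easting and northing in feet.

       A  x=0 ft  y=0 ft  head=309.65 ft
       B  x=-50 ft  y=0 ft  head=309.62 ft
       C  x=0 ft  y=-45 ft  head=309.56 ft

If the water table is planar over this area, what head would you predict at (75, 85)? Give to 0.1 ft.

∂h/∂x = (309.62 − 309.65) / (-50 − 0) = +0.0006000
∂h/∂y = (309.56 − 309.65) / (-45 − 0) = +0.002000
h(75, 85) = 309.65 + (+0.0006000)·(75) + (+0.002000)·(85) = 309.65 +0.045 +0.170 = 309.865 ft.

309.9 ft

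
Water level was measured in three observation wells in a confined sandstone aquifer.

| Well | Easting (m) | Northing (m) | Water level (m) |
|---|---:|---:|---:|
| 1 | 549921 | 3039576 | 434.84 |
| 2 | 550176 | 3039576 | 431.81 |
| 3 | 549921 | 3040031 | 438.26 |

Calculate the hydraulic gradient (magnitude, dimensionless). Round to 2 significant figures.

0.014

∂h/∂x = (431.81 − 434.84) / (550176 − 549921) = -0.01188
∂h/∂y = (438.26 − 434.84) / (3040031 − 3039576) = +0.007516
|∇h| = √(-0.01188² + 0.007516²) = 0.01406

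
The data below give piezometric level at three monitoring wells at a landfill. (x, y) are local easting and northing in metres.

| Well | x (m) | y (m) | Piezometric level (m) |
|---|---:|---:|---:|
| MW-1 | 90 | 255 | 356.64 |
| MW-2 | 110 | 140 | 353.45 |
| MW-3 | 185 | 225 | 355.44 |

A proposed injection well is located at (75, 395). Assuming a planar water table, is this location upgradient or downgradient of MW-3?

upgradient

With h = a·x + b·y + c and MW-1 as origin, the differences give:
  20·a + (-115)·b = -3.19
  95·a + (-30)·b = -1.20
Eliminate b (×(-30) and ×(-115), subtract): 10325·a = -42.300 → a = ∂h/∂x = -0.004097
Back-substitute: b = ∂h/∂y = +0.02703.
Head at (75, 395) = 356.64 + (-0.004097)·(-15) + (+0.02703)·(140) = 360.49 m.
That is higher than the 355.44 m at MW-3, so the point is upgradient.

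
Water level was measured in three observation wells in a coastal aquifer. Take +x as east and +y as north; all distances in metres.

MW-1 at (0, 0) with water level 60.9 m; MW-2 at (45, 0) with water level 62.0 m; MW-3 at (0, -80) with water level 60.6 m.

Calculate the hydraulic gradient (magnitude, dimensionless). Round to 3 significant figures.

∂h/∂x = (62.0 − 60.9) / (45 − 0) = +0.02444
∂h/∂y = (60.6 − 60.9) / (-80 − 0) = +0.003750
|∇h| = √(0.02444² + 0.003750²) = 0.02473

0.0247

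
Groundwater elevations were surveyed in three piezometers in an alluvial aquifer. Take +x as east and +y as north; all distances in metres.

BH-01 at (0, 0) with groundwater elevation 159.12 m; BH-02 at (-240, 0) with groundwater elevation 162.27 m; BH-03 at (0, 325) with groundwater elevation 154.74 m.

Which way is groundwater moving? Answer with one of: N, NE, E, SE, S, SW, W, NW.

∂h/∂x = (162.27 − 159.12) / (-240 − 0) = -0.01313
∂h/∂y = (154.74 − 159.12) / (325 − 0) = -0.01348
Flow = −∇h = (+0.01313 east, +0.01348 north), which points northeast.

NE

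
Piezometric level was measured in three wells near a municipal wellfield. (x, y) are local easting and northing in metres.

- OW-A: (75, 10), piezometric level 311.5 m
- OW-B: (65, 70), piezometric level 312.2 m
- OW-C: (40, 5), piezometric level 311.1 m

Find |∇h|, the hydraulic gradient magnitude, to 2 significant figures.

With h = a·x + b·y + c and OW-A as origin, the differences give:
  (-10)·a + 60·b = +0.7
  (-35)·a + (-5)·b = -0.4
Eliminate b (×(-5) and ×60, subtract): 2150·a = 20.50 → a = ∂h/∂x = +0.009535
Back-substitute: b = ∂h/∂y = +0.01326.
|∇h| = √(0.009535² + 0.01326²) = 0.01633

0.016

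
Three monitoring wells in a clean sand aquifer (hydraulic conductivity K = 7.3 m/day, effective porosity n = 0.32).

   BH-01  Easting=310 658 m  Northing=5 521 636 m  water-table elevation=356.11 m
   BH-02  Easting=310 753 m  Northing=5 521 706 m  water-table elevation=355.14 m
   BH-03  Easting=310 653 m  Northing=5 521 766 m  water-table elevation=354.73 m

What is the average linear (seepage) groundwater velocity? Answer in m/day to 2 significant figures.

Differences from BH-01: to BH-02 (Δx, Δy, Δh) = (95, 70, -0.97); to BH-03 = (-5, 130, -1.38).
Determinant of the coordinate differences = 95·130 − (-5)·70 = 12700.
∂h/∂x = [(-0.97)·130 − (-1.38)·70] / 12700 = -0.002323
∂h/∂y = [95·(-1.38) − (-5)·(-0.97)] / 12700 = -0.01070
|∇h| = √(-0.002323² + -0.01070²) = 0.01095
Seepage velocity v = K·i/n = 7.3 × 0.01095 / 0.32 = 0.2498 m/day.

0.25 m/day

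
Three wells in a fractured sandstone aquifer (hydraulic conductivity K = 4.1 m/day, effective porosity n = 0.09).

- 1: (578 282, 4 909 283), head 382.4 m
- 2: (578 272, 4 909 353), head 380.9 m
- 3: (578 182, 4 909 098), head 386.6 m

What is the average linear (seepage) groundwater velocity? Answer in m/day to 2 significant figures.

0.99 m/day

Taking 1 as reference: 2−1 = (-10, 70, -1.5); 3−1 = (-100, -185, +4.2).
Determinant of the coordinate differences = (-10)·(-185) − (-100)·70 = 8850.
∂h/∂x = [(-1.5)·(-185) − (+4.2)·70] / 8850 = -0.001864
∂h/∂y = [(-10)·(+4.2) − (-100)·(-1.5)] / 8850 = -0.02169
|∇h| = √(-0.001864² + -0.02169²) = 0.02177
Seepage velocity v = K·i/n = 4.1 × 0.02177 / 0.09 = 0.9917 m/day.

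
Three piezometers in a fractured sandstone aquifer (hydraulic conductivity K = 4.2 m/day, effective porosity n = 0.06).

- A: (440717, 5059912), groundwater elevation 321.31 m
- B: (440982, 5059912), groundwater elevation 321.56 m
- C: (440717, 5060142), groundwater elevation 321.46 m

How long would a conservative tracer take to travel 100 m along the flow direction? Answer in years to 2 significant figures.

3.4 years

∂h/∂x = (321.56 − 321.31) / (440982 − 440717) = +0.0009434
∂h/∂y = (321.46 − 321.31) / (5060142 − 5059912) = +0.0006522
|∇h| = √(0.0009434² + 0.0006522²) = 0.001147
Seepage velocity v = K·i/n = 4.2 × 0.001147 / 0.06 = 0.08029 m/day.
t = 100 / 0.08029 = 1245 days = 3.41 years.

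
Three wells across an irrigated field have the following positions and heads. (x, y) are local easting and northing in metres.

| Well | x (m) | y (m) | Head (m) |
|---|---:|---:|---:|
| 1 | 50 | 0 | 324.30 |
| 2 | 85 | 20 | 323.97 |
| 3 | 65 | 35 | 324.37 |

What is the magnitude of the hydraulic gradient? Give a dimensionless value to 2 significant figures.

0.016

Differences from 1: to 2 (Δx, Δy, Δh) = (35, 20, -0.33); to 3 = (15, 35, +0.07).
Solve a·Δx + b·Δy = Δh: det = 35·35 − 15·20 = 925.
∂h/∂x = [(-0.33)·35 − (+0.07)·20] / 925 = -0.01400
∂h/∂y = [35·(+0.07) − 15·(-0.33)] / 925 = +0.008000
|∇h| = √(-0.01400² + 0.008000²) = 0.01612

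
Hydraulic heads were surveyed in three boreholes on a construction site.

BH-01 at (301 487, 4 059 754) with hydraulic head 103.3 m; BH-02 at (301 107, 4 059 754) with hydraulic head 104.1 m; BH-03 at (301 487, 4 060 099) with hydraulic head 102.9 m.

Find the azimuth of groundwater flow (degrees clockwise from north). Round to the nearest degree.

∂h/∂x = (104.1 − 103.3) / (301107 − 301487) = -0.002105
∂h/∂y = (102.9 − 103.3) / (4060099 − 4059754) = -0.001159
Flow direction (−∇h) has components (+0.002105 E, +0.001159 N).
Azimuth = atan2(E, N) = atan2(+0.002105, +0.001159) = 61.2° ≈ 061°.

061°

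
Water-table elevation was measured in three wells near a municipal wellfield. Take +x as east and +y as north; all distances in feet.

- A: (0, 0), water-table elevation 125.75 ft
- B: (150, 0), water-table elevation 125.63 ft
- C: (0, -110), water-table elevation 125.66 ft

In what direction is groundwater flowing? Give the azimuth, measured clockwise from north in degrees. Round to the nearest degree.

136°

∂h/∂x = (125.63 − 125.75) / (150 − 0) = -0.0008000
∂h/∂y = (125.66 − 125.75) / (-110 − 0) = +0.0008182
Flow direction (−∇h) has components (+0.0008000 E, -0.0008182 N).
Azimuth = atan2(E, N) = atan2(+0.0008000, -0.0008182) = 135.6° ≈ 136°.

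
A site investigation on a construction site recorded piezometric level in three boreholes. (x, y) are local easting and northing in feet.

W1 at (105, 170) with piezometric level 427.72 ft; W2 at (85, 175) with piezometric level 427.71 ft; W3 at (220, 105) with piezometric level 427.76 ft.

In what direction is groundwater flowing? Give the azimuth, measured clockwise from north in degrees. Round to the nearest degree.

Taking W1 as reference: W2−W1 = (-20, 5, -0.01); W3−W1 = (115, -65, +0.04).
Solve a·Δx + b·Δy = Δh: det = (-20)·(-65) − 115·5 = 725.
∂h/∂x = [(-0.01)·(-65) − (+0.04)·5] / 725 = +0.0006207
∂h/∂y = [(-20)·(+0.04) − 115·(-0.01)] / 725 = +0.0004828
Flow direction (−∇h) has components (-0.0006207 E, -0.0004828 N).
Azimuth = atan2(E, N) = atan2(-0.0006207, -0.0004828) = 232.1° ≈ 232°.

232°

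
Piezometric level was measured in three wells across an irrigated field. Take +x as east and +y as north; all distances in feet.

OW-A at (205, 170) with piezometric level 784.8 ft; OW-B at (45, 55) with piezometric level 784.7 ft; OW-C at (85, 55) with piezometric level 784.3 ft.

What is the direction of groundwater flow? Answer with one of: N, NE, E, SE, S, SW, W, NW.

Differences from OW-A: to OW-B (Δx, Δy, Δh) = (-160, -115, -0.1); to OW-C = (-120, -115, -0.5).
Solve a·Δx + b·Δy = Δh: det = (-160)·(-115) − (-120)·(-115) = 4600.
∂h/∂x = [(-0.1)·(-115) − (-0.5)·(-115)] / 4600 = -0.01000
∂h/∂y = [(-160)·(-0.5) − (-120)·(-0.1)] / 4600 = +0.01478
Flow = −∇h = (+0.01000 east, -0.01478 north), which points southeast.

SE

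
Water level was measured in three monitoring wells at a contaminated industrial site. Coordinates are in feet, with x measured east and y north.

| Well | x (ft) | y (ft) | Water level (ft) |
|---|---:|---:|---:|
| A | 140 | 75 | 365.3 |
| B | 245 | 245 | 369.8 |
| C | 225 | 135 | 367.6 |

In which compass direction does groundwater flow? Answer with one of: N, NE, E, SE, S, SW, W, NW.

SW

Differences from A: to B (Δx, Δy, Δh) = (105, 170, +4.5); to C = (85, 60, +2.3).
Determinant of the coordinate differences = 105·60 − 85·170 = -8150.
∂h/∂x = [(+4.5)·60 − (+2.3)·170] / -8150 = +0.01485
∂h/∂y = [105·(+2.3) − 85·(+4.5)] / -8150 = +0.01730
Flow = −∇h = (-0.01485 east, -0.01730 north), which points southwest.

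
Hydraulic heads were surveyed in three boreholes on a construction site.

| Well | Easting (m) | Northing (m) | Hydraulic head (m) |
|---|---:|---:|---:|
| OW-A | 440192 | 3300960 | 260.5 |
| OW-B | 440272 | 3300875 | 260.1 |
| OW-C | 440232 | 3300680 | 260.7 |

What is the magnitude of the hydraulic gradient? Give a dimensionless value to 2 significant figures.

0.0070

Differences from OW-A: to OW-B (Δx, Δy, Δh) = (80, -85, -0.4); to OW-C = (40, -280, +0.2).
Solve a·Δx + b·Δy = Δh: det = 80·(-280) − 40·(-85) = -19000.
∂h/∂x = [(-0.4)·(-280) − (+0.2)·(-85)] / -19000 = -0.006789
∂h/∂y = [80·(+0.2) − 40·(-0.4)] / -19000 = -0.001684
|∇h| = √(-0.006789² + -0.001684²) = 0.006995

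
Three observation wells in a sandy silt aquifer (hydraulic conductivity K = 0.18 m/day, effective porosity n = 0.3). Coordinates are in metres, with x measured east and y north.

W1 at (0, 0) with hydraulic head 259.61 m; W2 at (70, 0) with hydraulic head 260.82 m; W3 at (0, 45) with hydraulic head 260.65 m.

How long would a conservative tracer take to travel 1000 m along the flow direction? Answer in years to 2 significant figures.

∂h/∂x = (260.82 − 259.61) / (70 − 0) = +0.01729
∂h/∂y = (260.65 − 259.61) / (45 − 0) = +0.02311
|∇h| = √(0.01729² + 0.02311²) = 0.02886
Seepage velocity v = K·i/n = 0.18 × 0.02886 / 0.3 = 0.01732 m/day.
t = 1000 / 0.01732 = 5.774e+04 days = 158 years.

160 years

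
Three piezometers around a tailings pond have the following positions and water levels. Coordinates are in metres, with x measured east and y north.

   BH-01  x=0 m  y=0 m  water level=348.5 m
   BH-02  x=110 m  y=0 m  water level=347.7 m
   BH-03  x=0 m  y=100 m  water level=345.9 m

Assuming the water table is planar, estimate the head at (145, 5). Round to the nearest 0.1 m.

∂h/∂x = (347.7 − 348.5) / (110 − 0) = -0.007273
∂h/∂y = (345.9 − 348.5) / (100 − 0) = -0.02600
h(145, 5) = 348.5 + (-0.007273)·(145) + (-0.02600)·(5) = 348.5 -1.055 -0.130 = 347.315 m.

347.3 m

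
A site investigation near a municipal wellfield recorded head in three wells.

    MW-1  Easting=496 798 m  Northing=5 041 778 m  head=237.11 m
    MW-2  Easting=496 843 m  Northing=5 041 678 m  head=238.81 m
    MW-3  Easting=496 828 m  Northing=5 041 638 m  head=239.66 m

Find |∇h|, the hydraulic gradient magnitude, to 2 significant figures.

Three-point gradient (reference MW-1): Δ to MW-2 = (45, -100, +1.70), Δ to MW-3 = (30, -140, +2.55).
∂h/∂x = -0.005152, ∂h/∂y = -0.01932 (det = -3300).
|∇h| = √(-0.005152² + -0.01932²) = 0.02

0.020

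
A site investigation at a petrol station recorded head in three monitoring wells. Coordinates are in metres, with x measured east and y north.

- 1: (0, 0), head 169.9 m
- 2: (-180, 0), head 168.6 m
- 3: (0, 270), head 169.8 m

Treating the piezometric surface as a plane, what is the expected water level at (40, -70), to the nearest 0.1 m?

∂h/∂x = (168.6 − 169.9) / (-180 − 0) = +0.007222
∂h/∂y = (169.8 − 169.9) / (270 − 0) = -0.0003704
h(40, -70) = 169.9 + (+0.007222)·(40) + (-0.0003704)·(-70) = 169.9 +0.289 +0.026 = 170.215 m.

170.2 m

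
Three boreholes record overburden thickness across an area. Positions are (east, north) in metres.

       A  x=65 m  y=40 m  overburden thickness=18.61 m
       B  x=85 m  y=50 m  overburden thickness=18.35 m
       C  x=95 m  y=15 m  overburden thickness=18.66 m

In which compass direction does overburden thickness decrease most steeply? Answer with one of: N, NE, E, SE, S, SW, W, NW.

With d = a·x + b·y + c and A as origin, the differences give:
  20·a + 10·b = -0.26
  30·a + (-25)·b = +0.05
Eliminate b (×(-25) and ×10, subtract): -800·a = 6.000 → a = ∂d/∂x = -0.007500
Back-substitute: b = ∂d/∂y = -0.01100.
Steepest decrease is along −∇f = (+0.007500 E, +0.01100 N) → northeast.

NE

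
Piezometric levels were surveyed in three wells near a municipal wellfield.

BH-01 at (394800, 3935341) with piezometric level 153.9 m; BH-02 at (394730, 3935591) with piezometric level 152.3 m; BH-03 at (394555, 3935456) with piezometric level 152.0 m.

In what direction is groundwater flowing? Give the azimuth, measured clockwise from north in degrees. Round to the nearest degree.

Taking BH-01 as reference: BH-02−BH-01 = (-70, 250, -1.6); BH-03−BH-01 = (-245, 115, -1.9).
Determinant of the coordinate differences = (-70)·115 − (-245)·250 = 53200.
∂h/∂x = [(-1.6)·115 − (-1.9)·250] / 53200 = +0.005470
∂h/∂y = [(-70)·(-1.9) − (-245)·(-1.6)] / 53200 = -0.004868
Flow direction (−∇h) has components (-0.005470 E, +0.004868 N).
Azimuth = atan2(E, N) = atan2(-0.005470, +0.004868) = 311.7° ≈ 312°.

312°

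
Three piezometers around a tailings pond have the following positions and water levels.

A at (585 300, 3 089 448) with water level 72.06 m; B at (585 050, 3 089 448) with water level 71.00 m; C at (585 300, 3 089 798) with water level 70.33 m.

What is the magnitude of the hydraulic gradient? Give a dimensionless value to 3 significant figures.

∂h/∂x = (71.00 − 72.06) / (585050 − 585300) = +0.004240
∂h/∂y = (70.33 − 72.06) / (3089798 − 3089448) = -0.004943
|∇h| = √(0.004240² + -0.004943²) = 0.006512

0.00651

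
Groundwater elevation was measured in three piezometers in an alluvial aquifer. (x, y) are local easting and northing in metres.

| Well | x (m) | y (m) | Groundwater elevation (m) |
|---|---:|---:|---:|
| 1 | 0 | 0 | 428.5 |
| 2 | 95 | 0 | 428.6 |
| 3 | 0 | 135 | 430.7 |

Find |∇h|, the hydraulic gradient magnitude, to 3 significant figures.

∂h/∂x = (428.6 − 428.5) / (95 − 0) = +0.001053
∂h/∂y = (430.7 − 428.5) / (135 − 0) = +0.01630
|∇h| = √(0.001053² + 0.01630²) = 0.01633

0.0163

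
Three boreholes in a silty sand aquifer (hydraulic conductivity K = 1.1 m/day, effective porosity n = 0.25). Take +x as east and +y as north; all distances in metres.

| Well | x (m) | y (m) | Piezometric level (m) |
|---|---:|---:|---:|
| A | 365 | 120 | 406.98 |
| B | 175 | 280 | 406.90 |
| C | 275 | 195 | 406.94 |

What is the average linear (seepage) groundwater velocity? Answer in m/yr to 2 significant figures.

6.1 m/yr

Differences from A: to B (Δx, Δy, Δh) = (-190, 160, -0.08); to C = (-90, 75, -0.04).
Solve a·Δx + b·Δy = Δh: det = (-190)·75 − (-90)·160 = 150.
∂h/∂x = [(-0.08)·75 − (-0.04)·160] / 150 = +0.002667
∂h/∂y = [(-190)·(-0.04) − (-90)·(-0.08)] / 150 = +0.002667
|∇h| = √(0.002667² + 0.002667²) = 0.003772
Seepage velocity v = K·i/n = 1.1 × 0.003772 / 0.25 = 0.0166 m/day = 6.063 m/yr.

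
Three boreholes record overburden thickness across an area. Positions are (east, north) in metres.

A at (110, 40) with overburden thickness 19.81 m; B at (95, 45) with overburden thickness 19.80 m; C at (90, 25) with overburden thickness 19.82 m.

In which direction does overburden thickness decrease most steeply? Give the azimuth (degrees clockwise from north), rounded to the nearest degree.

With d = a·x + b·y + c and A as origin, the differences give:
  (-15)·a + 5·b = -0.01
  (-20)·a + (-15)·b = +0.01
Eliminate b (×(-15) and ×5, subtract): 325·a = 0.100 → a = ∂d/∂x = +0.0003077
Back-substitute: b = ∂d/∂y = -0.001077.
Steepest decrease is along −∇f: components (-0.0003077 E, +0.001077 N).
Azimuth = atan2(-0.0003077, +0.001077) = 344.1° ≈ 344°.

344°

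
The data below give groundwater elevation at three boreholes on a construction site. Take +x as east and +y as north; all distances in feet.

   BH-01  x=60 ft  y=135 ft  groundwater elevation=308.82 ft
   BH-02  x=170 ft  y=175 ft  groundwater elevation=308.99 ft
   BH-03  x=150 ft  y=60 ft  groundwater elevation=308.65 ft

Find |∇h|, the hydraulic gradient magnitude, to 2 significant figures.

Differences from BH-01: to BH-02 (Δx, Δy, Δh) = (110, 40, +0.17); to BH-03 = (90, -75, -0.17).
Determinant of the coordinate differences = 110·(-75) − 90·40 = -11850.
∂h/∂x = [(+0.17)·(-75) − (-0.17)·40] / -11850 = +0.0005021
∂h/∂y = [110·(-0.17) − 90·(+0.17)] / -11850 = +0.002869
|∇h| = √(0.0005021² + 0.002869²) = 0.002913

0.0029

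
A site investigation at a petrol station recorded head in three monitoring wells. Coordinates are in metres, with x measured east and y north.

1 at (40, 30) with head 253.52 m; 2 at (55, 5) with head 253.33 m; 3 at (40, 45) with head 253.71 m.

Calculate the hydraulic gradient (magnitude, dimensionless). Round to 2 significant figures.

Differences from 1: to 2 (Δx, Δy, Δh) = (15, -25, -0.19); to 3 = (0, 15, +0.19).
Solve a·Δx + b·Δy = Δh: det = 15·15 − 0·(-25) = 225.
∂h/∂x = [(-0.19)·15 − (+0.19)·(-25)] / 225 = +0.008444
∂h/∂y = [15·(+0.19) − 0·(-0.19)] / 225 = +0.01267
|∇h| = √(0.008444² + 0.01267²) = 0.01523

0.015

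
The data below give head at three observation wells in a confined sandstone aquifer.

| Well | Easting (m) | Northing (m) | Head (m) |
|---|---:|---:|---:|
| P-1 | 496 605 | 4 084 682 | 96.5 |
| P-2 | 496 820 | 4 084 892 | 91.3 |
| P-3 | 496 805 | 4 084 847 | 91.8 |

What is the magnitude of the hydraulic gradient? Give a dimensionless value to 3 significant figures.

0.0203

Differences from P-1: to P-2 (Δx, Δy, Δh) = (215, 210, -5.2); to P-3 = (200, 165, -4.7).
Solve a·Δx + b·Δy = Δh: det = 215·165 − 200·210 = -6525.
∂h/∂x = [(-5.2)·165 − (-4.7)·210] / -6525 = -0.01977
∂h/∂y = [215·(-4.7) − 200·(-5.2)] / -6525 = -0.004521
|∇h| = √(-0.01977² + -0.004521²) = 0.02028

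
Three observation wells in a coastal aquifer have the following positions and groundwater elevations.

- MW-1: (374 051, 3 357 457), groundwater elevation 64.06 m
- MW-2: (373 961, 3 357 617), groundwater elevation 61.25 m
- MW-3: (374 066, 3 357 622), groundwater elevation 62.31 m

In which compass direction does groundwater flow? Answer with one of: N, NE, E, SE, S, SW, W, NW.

Taking MW-1 as reference: MW-2−MW-1 = (-90, 160, -2.81); MW-3−MW-1 = (15, 165, -1.75).
Determinant of the coordinate differences = (-90)·165 − 15·160 = -17250.
∂h/∂x = [(-2.81)·165 − (-1.75)·160] / -17250 = +0.01065
∂h/∂y = [(-90)·(-1.75) − 15·(-2.81)] / -17250 = -0.01157
Flow = −∇h = (-0.01065 east, +0.01157 north), which points northwest.

NW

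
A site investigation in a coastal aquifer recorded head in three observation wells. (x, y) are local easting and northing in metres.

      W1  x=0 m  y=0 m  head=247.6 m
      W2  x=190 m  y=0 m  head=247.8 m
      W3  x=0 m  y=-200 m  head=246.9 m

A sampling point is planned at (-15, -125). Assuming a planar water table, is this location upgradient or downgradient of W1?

∂h/∂x = (247.8 − 247.6) / (190 − 0) = +0.001053
∂h/∂y = (246.9 − 247.6) / (-200 − 0) = +0.003500
Head at (-15, -125) = 247.6 + (+0.001053)·(-15) + (+0.003500)·(-125) = 247.15 m.
That is lower than the 247.6 m at W1, so the point is downgradient.

downgradient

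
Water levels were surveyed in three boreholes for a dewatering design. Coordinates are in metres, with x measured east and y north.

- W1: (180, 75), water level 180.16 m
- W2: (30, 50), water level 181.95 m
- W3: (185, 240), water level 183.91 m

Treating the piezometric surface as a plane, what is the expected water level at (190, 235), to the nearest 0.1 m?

Three-point gradient (reference W1): Δ to W2 = (-150, -25, +1.79), Δ to W3 = (5, 165, +3.75).
∂h/∂x = -0.01580, ∂h/∂y = +0.02321 (det = -24625).
h(190, 235) = 180.16 + (-0.01580)·(10) + (+0.02321)·(160) = 180.16 -0.158 +3.713 = 183.715 m.

183.7 m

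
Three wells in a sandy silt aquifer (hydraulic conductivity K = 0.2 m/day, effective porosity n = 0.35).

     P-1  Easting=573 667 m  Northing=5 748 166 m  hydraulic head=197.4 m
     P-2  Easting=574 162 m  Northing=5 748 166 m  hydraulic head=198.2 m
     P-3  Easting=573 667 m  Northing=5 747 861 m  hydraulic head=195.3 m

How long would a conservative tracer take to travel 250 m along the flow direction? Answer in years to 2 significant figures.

170 years

∂h/∂x = (198.2 − 197.4) / (574162 − 573667) = +0.001616
∂h/∂y = (195.3 − 197.4) / (5747861 − 5748166) = +0.006885
|∇h| = √(0.001616² + 0.006885²) = 0.007072
Seepage velocity v = K·i/n = 0.2 × 0.007072 / 0.35 = 0.004041 m/day.
t = 250 / 0.004041 = 6.187e+04 days = 169 years.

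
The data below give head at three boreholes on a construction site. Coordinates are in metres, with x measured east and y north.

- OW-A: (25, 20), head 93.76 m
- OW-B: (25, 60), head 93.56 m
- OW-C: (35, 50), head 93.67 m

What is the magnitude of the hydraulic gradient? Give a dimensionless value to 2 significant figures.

With h = a·x + b·y + c and OW-A as origin, the differences give:
  0·a + 40·b = -0.20
  10·a + 30·b = -0.09
Eliminate b (×30 and ×40, subtract): -400·a = -2.400 → a = ∂h/∂x = +0.006000
Back-substitute: b = ∂h/∂y = -0.005000.
|∇h| = √(0.006000² + -0.005000²) = 0.00781

0.0078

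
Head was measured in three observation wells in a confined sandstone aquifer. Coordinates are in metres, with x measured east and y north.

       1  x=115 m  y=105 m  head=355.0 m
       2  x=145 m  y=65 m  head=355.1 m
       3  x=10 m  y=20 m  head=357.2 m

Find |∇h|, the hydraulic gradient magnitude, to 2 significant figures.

Differences from 1: to 2 (Δx, Δy, Δh) = (30, -40, +0.1); to 3 = (-105, -85, +2.2).
Solve a·Δx + b·Δy = Δh: det = 30·(-85) − (-105)·(-40) = -6750.
∂h/∂x = [(+0.1)·(-85) − (+2.2)·(-40)] / -6750 = -0.01178
∂h/∂y = [30·(+2.2) − (-105)·(+0.1)] / -6750 = -0.01133
|∇h| = √(-0.01178² + -0.01133²) = 0.01634

0.016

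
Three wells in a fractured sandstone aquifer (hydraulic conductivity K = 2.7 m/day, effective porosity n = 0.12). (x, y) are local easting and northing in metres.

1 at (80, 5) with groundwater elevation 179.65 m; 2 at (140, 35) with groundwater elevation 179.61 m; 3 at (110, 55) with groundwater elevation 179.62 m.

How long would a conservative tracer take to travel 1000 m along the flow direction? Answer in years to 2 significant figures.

200 years

With h = a·x + b·y + c and 1 as origin, the differences give:
  60·a + 30·b = -0.04
  30·a + 50·b = -0.03
Eliminate b (×50 and ×30, subtract): 2100·a = -1.100 → a = ∂h/∂x = -0.0005238
Back-substitute: b = ∂h/∂y = -0.0002857.
|∇h| = √(-0.0005238² + -0.0002857²) = 0.0005966
Seepage velocity v = K·i/n = 2.7 × 0.0005966 / 0.12 = 0.01342 m/day.
t = 1000 / 0.01342 = 7.452e+04 days = 204 years.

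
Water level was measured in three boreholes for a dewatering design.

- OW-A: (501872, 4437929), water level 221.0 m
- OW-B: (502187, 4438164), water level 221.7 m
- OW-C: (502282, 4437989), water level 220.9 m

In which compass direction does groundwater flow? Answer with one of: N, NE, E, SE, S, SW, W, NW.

Taking OW-A as reference: OW-B−OW-A = (315, 235, +0.7); OW-C−OW-A = (410, 60, -0.1).
Solve a·Δx + b·Δy = Δh: det = 315·60 − 410·235 = -77450.
∂h/∂x = [(+0.7)·60 − (-0.1)·235] / -77450 = -0.0008457
∂h/∂y = [315·(-0.1) − 410·(+0.7)] / -77450 = +0.004112
Flow = −∇h = (+0.0008457 east, -0.004112 north), which points south.

S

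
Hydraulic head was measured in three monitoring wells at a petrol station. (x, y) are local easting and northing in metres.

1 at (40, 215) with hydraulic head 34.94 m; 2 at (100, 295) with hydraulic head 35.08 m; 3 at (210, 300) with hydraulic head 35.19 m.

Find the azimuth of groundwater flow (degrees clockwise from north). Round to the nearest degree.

223°

Differences from 1: to 2 (Δx, Δy, Δh) = (60, 80, +0.14); to 3 = (170, 85, +0.25).
Solve a·Δx + b·Δy = Δh: det = 60·85 − 170·80 = -8500.
∂h/∂x = [(+0.14)·85 − (+0.25)·80] / -8500 = +0.0009529
∂h/∂y = [60·(+0.25) − 170·(+0.14)] / -8500 = +0.001035
Flow direction (−∇h) has components (-0.0009529 E, -0.001035 N).
Azimuth = atan2(E, N) = atan2(-0.0009529, -0.001035) = 222.6° ≈ 223°.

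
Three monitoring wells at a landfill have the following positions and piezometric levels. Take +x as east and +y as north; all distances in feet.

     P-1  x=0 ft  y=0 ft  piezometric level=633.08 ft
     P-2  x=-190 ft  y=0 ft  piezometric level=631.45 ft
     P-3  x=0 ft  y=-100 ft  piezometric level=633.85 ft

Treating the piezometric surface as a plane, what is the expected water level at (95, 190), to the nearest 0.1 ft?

∂h/∂x = (631.45 − 633.08) / (-190 − 0) = +0.008579
∂h/∂y = (633.85 − 633.08) / (-100 − 0) = -0.007700
h(95, 190) = 633.08 + (+0.008579)·(95) + (-0.007700)·(190) = 633.08 +0.815 -1.463 = 632.432 ft.

632.4 ft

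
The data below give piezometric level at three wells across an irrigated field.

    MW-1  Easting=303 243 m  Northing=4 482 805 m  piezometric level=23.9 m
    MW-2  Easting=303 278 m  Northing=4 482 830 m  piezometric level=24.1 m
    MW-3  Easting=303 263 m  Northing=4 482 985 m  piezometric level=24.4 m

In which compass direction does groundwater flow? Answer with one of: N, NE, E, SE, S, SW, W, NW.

SW

Taking MW-1 as reference: MW-2−MW-1 = (35, 25, +0.2); MW-3−MW-1 = (20, 180, +0.5).
Solve a·Δx + b·Δy = Δh: det = 35·180 − 20·25 = 5800.
∂h/∂x = [(+0.2)·180 − (+0.5)·25] / 5800 = +0.004052
∂h/∂y = [35·(+0.5) − 20·(+0.2)] / 5800 = +0.002328
Flow = −∇h = (-0.004052 east, -0.002328 north), which points southwest.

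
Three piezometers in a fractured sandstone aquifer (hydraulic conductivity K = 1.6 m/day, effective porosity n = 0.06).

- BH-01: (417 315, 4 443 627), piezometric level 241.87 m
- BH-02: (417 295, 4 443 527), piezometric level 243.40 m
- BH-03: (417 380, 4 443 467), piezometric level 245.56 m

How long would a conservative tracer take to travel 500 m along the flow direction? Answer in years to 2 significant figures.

2.3 years

Taking BH-01 as reference: BH-02−BH-01 = (-20, -100, +1.53); BH-03−BH-01 = (65, -160, +3.69).
Solve a·Δx + b·Δy = Δh: det = (-20)·(-160) − 65·(-100) = 9700.
∂h/∂x = [(+1.53)·(-160) − (+3.69)·(-100)] / 9700 = +0.01280
∂h/∂y = [(-20)·(+3.69) − 65·(+1.53)] / 9700 = -0.01786
|∇h| = √(0.01280² + -0.01786²) = 0.02197
Seepage velocity v = K·i/n = 1.6 × 0.02197 / 0.06 = 0.5859 m/day.
t = 500 / 0.5859 = 853.4 days = 2.34 years.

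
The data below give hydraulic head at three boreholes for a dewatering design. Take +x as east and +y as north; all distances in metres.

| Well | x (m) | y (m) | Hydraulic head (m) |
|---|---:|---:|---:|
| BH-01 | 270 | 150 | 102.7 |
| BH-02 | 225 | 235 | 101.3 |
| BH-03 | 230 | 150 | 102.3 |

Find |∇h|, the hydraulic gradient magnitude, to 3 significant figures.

0.0150

Three-point gradient (reference BH-01): Δ to BH-02 = (-45, 85, -1.4), Δ to BH-03 = (-40, 0, -0.4).
∂h/∂x = +0.01000, ∂h/∂y = -0.01118 (det = 3400).
|∇h| = √(0.01000² + -0.01118²) = 0.015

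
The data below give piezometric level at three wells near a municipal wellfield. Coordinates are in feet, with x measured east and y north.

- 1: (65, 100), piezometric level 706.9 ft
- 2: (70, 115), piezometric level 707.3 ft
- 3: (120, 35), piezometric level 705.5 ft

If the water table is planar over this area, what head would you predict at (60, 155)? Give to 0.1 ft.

708.3 ft

Three-point gradient (reference 1): Δ to 2 = (5, 15, +0.4), Δ to 3 = (55, -65, -1.4).
∂h/∂x = +0.004348, ∂h/∂y = +0.02522 (det = -1150).
h(60, 155) = 706.9 + (+0.004348)·(-5) + (+0.02522)·(55) = 706.9 -0.022 +1.387 = 708.265 ft.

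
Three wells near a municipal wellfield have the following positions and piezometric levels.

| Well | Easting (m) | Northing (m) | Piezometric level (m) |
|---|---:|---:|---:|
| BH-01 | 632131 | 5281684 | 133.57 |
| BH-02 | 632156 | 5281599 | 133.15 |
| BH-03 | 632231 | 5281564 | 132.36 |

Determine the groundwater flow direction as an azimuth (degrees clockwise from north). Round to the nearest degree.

With h = a·x + b·y + c and BH-01 as origin, the differences give:
  25·a + (-85)·b = -0.42
  100·a + (-120)·b = -1.21
Eliminate b (×(-120) and ×(-85), subtract): 5500·a = -52.450 → a = ∂h/∂x = -0.009536
Back-substitute: b = ∂h/∂y = +0.002136.
Flow direction (−∇h) has components (+0.009536 E, -0.002136 N).
Azimuth = atan2(E, N) = atan2(+0.009536, -0.002136) = 102.6° ≈ 103°.

103°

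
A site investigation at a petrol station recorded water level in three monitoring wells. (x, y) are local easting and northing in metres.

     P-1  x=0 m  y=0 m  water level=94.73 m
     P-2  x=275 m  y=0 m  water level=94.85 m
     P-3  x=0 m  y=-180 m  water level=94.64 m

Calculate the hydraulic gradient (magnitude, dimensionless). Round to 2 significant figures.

0.00066

∂h/∂x = (94.85 − 94.73) / (275 − 0) = +0.0004364
∂h/∂y = (94.64 − 94.73) / (-180 − 0) = +0.0005000
|∇h| = √(0.0004364² + 0.0005000²) = 0.0006637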